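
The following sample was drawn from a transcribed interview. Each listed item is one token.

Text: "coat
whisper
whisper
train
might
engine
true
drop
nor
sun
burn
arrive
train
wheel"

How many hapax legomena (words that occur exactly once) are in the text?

Frequencies: whisper:2, train:2, coat:1, might:1, engine:1, true:1, drop:1, nor:1, sun:1, burn:1, arrive:1, wheel:1
Hapax (freq=1): arrive, burn, coat, drop, engine, might, nor, sun, true, wheel

10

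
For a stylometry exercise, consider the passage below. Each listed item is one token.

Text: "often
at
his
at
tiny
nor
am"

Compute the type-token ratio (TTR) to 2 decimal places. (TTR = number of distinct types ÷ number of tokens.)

N = 7 tokens, V = 6 types.
TTR = V / N = 6 / 7 = 0.86

0.86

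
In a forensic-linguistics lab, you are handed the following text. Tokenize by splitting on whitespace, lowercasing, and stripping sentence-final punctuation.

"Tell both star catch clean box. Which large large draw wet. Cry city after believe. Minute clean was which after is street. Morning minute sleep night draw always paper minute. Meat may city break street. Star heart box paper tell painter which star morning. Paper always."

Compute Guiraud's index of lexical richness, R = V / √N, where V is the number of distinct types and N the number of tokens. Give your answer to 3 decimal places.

N = 46, V = 28.
√N = 6.782330
R = 28 / 6.782330 = 4.128

4.128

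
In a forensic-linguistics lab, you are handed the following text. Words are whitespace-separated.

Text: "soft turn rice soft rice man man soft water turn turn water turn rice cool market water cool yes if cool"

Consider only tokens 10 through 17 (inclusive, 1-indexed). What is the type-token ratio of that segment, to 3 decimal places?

Segment tokens 10–17: turn, turn, water, turn, rice, cool, market, water
Segment N = 8, segment V = 5.
TTR = 5 / 8 = 0.625

0.625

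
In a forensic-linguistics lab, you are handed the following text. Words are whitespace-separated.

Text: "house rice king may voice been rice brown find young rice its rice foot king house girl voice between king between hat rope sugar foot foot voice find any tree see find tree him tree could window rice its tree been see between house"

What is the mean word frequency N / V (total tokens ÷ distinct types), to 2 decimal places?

N = 44 tokens, V = 22 types.
Mean frequency = N / V = 44 / 22 = 2.00

2.00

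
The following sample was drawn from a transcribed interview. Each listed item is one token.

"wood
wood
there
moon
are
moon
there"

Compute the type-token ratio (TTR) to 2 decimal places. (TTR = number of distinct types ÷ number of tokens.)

N = 7 tokens, V = 4 types.
TTR = V / N = 4 / 7 = 0.57

0.57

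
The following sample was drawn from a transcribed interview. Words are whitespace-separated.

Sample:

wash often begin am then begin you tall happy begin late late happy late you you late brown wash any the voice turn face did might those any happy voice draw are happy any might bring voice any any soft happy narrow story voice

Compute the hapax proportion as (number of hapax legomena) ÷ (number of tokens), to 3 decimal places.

Frequencies: happy:5, any:5, late:4, voice:4, begin:3, you:3, wash:2, might:2, often:1, am:1, then:1, tall:1, brown:1, the:1, turn:1, face:1, did:1, those:1, draw:1, are:1, … (4 more, each freq 1)
Hapax count = 16; token count = 44.
Ratio = 16 / 44 = 0.364

0.364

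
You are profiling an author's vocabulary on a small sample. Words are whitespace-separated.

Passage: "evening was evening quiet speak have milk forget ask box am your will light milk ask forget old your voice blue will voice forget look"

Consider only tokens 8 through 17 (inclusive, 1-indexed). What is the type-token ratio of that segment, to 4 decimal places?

Segment tokens 8–17: forget, ask, box, am, your, will, light, milk, ask, forget
Segment N = 10, segment V = 8.
TTR = 8 / 10 = 0.8000

0.8000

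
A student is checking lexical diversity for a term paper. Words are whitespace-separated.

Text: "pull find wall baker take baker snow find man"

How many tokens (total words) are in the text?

9

Tokens: pull, find, wall, baker, take, baker, snow, find, man
N = 9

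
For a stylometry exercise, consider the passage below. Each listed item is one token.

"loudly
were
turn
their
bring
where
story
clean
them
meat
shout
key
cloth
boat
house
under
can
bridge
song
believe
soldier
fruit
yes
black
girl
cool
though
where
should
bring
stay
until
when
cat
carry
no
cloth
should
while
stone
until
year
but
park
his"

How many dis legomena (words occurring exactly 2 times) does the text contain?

5

Frequencies: bring:2, where:2, cloth:2, should:2, until:2, loudly:1, were:1, turn:1, their:1, story:1, clean:1, them:1, meat:1, shout:1, key:1, boat:1, house:1, under:1, can:1, bridge:1, … (20 more, each freq 1)
Words with frequency 2: bring, cloth, should, until, where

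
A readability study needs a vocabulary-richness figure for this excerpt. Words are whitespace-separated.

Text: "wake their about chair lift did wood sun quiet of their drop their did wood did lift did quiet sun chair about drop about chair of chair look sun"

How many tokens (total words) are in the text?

29

Tokens: wake, their, about, chair, lift, did, wood, sun, quiet, of, their, drop, their, did, wood, did, lift, did, quiet, sun, chair, about, drop, about, chair, of, chair, look, sun
N = 29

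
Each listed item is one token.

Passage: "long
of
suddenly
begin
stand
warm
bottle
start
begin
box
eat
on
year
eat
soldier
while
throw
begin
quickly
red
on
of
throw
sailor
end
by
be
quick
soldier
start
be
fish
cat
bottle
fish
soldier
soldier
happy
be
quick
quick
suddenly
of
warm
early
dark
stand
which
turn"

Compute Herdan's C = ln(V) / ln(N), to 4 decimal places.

N = 49, V = 29.
ln(V) = 3.367296, ln(N) = 3.891820
C = 3.367296 / 3.891820 = 0.8652

0.8652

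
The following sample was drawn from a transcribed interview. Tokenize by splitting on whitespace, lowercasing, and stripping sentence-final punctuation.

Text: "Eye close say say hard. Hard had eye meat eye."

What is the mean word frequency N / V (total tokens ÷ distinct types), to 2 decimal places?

1.67

N = 10 tokens, V = 6 types.
Mean frequency = N / V = 10 / 6 = 1.67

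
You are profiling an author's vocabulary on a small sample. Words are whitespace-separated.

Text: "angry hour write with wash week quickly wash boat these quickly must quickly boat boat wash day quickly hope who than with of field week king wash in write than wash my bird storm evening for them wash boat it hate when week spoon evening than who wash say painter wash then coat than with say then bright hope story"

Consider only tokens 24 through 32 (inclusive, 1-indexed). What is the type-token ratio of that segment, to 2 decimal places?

0.89

Segment tokens 24–32: field, week, king, wash, in, write, than, wash, my
Segment N = 9, segment V = 8.
TTR = 8 / 9 = 0.89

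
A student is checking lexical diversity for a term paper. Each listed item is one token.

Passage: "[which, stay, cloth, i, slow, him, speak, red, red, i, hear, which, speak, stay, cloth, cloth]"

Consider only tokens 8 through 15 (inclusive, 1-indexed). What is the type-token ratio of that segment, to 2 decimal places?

Segment tokens 8–15: red, red, i, hear, which, speak, stay, cloth
Segment N = 8, segment V = 7.
TTR = 7 / 8 = 0.88

0.88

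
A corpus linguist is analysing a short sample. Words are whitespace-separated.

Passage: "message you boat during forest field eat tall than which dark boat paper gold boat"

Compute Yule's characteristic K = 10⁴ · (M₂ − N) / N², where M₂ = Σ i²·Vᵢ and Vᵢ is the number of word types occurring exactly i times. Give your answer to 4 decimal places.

266.6667

Frequencies: boat:3, message:1, you:1, during:1, forest:1, field:1, eat:1, tall:1, than:1, which:1, dark:1, paper:1, gold:1
N = 15. Frequency spectrum: V_1=12, V_3=1
M₂ = 1²·12 + 3²·1 = 21
K = 10000 × (21 − 15) / 15² = 266.6667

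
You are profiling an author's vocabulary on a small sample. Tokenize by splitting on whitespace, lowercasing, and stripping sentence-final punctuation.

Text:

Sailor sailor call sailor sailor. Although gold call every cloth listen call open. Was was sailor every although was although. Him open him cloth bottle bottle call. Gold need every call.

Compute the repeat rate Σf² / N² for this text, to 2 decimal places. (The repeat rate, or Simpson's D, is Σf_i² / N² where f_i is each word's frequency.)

0.10

Frequencies: sailor:5, call:5, although:3, every:3, was:3, gold:2, cloth:2, open:2, him:2, bottle:2, listen:1, need:1
Σf² = 99; N² = 961
Repeat rate = 99 / 961 = 0.10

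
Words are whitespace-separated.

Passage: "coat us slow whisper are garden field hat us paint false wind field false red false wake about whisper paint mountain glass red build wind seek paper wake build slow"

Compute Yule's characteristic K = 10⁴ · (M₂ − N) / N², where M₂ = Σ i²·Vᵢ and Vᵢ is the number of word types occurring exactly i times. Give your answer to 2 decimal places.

266.67

Frequencies: false:3, us:2, slow:2, whisper:2, field:2, paint:2, wind:2, red:2, wake:2, build:2, coat:1, are:1, garden:1, hat:1, about:1, mountain:1, glass:1, seek:1, paper:1
N = 30. Frequency spectrum: V_1=9, V_2=9, V_3=1
M₂ = 1²·9 + 2²·9 + 3²·1 = 54
K = 10000 × (54 − 30) / 30² = 266.67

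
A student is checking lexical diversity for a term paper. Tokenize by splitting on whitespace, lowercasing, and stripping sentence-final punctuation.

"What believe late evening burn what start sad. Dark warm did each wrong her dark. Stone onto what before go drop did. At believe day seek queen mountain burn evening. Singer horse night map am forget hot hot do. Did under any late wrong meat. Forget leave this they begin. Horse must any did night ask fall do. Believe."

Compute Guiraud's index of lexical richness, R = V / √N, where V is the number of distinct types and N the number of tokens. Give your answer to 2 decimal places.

5.34

N = 59, V = 41.
√N = 7.681146
R = 41 / 7.681146 = 5.34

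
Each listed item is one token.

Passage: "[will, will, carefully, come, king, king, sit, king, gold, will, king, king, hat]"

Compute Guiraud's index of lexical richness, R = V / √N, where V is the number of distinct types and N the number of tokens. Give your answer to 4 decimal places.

N = 13, V = 7.
√N = 3.605551
R = 7 / 3.605551 = 1.9415

1.9415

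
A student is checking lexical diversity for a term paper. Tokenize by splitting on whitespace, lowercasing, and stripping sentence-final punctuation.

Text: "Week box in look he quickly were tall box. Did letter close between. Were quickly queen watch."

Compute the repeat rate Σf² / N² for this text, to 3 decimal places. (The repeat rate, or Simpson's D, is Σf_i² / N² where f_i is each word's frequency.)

0.080

Frequencies: box:2, quickly:2, were:2, week:1, in:1, look:1, he:1, tall:1, did:1, letter:1, close:1, between:1, queen:1, watch:1
Σf² = 23; N² = 289
Repeat rate = 23 / 289 = 0.080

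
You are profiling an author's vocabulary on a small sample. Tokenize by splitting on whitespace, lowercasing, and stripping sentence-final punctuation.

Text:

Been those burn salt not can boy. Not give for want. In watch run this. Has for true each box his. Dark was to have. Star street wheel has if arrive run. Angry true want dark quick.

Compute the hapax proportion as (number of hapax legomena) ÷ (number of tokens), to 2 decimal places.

0.62

Frequencies: not:2, for:2, want:2, run:2, has:2, true:2, dark:2, been:1, those:1, burn:1, salt:1, can:1, boy:1, give:1, in:1, watch:1, this:1, each:1, box:1, his:1, … (10 more, each freq 1)
Hapax count = 23; token count = 37.
Ratio = 23 / 37 = 0.62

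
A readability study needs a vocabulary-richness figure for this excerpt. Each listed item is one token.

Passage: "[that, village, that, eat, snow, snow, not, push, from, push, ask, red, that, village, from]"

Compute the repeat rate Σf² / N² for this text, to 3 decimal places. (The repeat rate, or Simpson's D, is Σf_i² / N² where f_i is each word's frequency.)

Frequencies: that:3, village:2, snow:2, push:2, from:2, eat:1, not:1, ask:1, red:1
Σf² = 29; N² = 225
Repeat rate = 29 / 225 = 0.129

0.129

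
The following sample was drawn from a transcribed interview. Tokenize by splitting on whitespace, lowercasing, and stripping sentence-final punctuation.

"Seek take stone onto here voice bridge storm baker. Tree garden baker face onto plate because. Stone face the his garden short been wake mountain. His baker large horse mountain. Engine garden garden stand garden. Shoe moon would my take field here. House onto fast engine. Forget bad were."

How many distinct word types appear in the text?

34

Distinct types: {bad, baker, because, been, bridge, engine, face, fast, field, forget, garden, here, his, horse, house, large, moon, mountain, my, onto, plate, seek, shoe, short, stand, stone, storm, take, the, tree, voice, wake, were, would}
V = 34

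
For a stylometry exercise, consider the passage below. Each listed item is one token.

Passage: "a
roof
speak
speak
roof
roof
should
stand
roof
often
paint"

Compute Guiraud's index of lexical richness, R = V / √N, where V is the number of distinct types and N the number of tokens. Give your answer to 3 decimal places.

2.111

N = 11, V = 7.
√N = 3.316625
R = 7 / 3.316625 = 2.111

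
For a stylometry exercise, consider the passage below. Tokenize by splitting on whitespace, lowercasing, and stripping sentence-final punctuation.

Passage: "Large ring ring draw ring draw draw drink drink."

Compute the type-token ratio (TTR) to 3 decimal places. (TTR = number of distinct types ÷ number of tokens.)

N = 9 tokens, V = 4 types.
TTR = V / N = 4 / 9 = 0.444

0.444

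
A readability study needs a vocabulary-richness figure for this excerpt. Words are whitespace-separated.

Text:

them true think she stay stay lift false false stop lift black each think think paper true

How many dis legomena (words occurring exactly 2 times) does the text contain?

4

Frequencies: think:3, true:2, stay:2, lift:2, false:2, them:1, she:1, stop:1, black:1, each:1, paper:1
Words with frequency 2: false, lift, stay, true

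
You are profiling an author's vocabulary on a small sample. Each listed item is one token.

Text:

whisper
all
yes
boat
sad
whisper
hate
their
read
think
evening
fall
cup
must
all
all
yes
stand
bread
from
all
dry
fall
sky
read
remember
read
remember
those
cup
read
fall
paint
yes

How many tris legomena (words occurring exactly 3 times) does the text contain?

2

Frequencies: all:4, read:4, yes:3, fall:3, whisper:2, cup:2, remember:2, boat:1, sad:1, hate:1, their:1, think:1, evening:1, must:1, stand:1, bread:1, from:1, dry:1, sky:1, those:1, … (1 more, each freq 1)
Words with frequency 3: fall, yes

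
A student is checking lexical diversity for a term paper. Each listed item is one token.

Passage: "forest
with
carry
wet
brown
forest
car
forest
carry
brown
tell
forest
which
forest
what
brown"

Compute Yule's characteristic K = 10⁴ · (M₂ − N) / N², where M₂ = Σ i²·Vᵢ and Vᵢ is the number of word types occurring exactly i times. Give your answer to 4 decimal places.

1093.7500

Frequencies: forest:5, brown:3, carry:2, with:1, wet:1, car:1, tell:1, which:1, what:1
N = 16. Frequency spectrum: V_1=6, V_2=1, V_3=1, V_5=1
M₂ = 1²·6 + 2²·1 + 3²·1 + 5²·1 = 44
K = 10000 × (44 − 16) / 16² = 1093.7500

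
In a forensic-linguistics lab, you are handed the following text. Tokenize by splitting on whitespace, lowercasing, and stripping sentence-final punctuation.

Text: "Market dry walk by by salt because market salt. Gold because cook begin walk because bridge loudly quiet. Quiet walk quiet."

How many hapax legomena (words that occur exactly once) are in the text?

Frequencies: walk:3, because:3, quiet:3, market:2, by:2, salt:2, dry:1, gold:1, cook:1, begin:1, bridge:1, loudly:1
Hapax (freq=1): begin, bridge, cook, dry, gold, loudly

6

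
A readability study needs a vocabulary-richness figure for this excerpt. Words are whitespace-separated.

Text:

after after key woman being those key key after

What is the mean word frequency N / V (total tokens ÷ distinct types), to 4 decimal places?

N = 9 tokens, V = 5 types.
Mean frequency = N / V = 9 / 5 = 1.8000

1.8000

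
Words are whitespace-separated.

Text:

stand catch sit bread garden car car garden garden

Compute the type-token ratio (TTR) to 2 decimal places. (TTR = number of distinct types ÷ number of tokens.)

N = 9 tokens, V = 6 types.
TTR = V / N = 6 / 9 = 0.67

0.67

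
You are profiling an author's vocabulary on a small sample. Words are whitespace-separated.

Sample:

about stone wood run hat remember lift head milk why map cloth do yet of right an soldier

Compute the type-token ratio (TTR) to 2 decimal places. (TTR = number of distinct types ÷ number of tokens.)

N = 18 tokens, V = 18 types.
TTR = V / N = 18 / 18 = 1.00

1.00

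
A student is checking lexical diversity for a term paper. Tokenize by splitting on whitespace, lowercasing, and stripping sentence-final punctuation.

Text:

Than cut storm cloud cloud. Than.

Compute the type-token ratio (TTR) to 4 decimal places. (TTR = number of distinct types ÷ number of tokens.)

0.6667

N = 6 tokens, V = 4 types.
TTR = V / N = 4 / 6 = 0.6667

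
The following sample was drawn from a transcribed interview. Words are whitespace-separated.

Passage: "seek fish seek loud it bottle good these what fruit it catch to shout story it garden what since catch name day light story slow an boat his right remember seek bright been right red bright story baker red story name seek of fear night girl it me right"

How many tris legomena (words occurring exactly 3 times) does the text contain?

Frequencies: seek:4, it:4, story:4, right:3, what:2, catch:2, name:2, bright:2, red:2, fish:1, loud:1, bottle:1, good:1, these:1, fruit:1, to:1, shout:1, garden:1, since:1, day:1, … (13 more, each freq 1)
Words with frequency 3: right

1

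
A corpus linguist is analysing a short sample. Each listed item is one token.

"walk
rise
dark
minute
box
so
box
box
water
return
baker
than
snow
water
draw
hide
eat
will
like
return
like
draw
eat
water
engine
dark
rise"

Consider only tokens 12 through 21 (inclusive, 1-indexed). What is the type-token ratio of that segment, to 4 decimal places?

0.9000

Segment tokens 12–21: than, snow, water, draw, hide, eat, will, like, return, like
Segment N = 10, segment V = 9.
TTR = 9 / 10 = 0.9000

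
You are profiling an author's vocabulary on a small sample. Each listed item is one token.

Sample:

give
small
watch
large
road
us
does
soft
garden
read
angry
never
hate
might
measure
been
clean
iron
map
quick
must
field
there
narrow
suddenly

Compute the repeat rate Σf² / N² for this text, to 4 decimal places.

Frequencies: give:1, small:1, watch:1, large:1, road:1, us:1, does:1, soft:1, garden:1, read:1, angry:1, never:1, hate:1, might:1, measure:1, been:1, clean:1, iron:1, map:1, quick:1, … (5 more, each freq 1)
Σf² = 25; N² = 625
Repeat rate = 25 / 625 = 0.0400

0.0400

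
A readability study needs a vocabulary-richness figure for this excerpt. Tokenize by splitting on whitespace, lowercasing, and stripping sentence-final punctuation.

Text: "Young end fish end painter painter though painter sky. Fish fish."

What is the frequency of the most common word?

3

Frequencies: fish:3, painter:3, end:2, young:1, though:1, sky:1
Most common: 'fish' with frequency 3.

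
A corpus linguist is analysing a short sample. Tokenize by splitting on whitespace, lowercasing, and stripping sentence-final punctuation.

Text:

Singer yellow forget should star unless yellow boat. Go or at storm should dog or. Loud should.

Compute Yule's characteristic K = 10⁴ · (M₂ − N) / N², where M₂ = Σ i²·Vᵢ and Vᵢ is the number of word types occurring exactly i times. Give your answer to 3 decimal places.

Frequencies: should:3, yellow:2, or:2, singer:1, forget:1, star:1, unless:1, boat:1, go:1, at:1, storm:1, dog:1, loud:1
N = 17. Frequency spectrum: V_1=10, V_2=2, V_3=1
M₂ = 1²·10 + 2²·2 + 3²·1 = 27
K = 10000 × (27 − 17) / 17² = 346.021

346.021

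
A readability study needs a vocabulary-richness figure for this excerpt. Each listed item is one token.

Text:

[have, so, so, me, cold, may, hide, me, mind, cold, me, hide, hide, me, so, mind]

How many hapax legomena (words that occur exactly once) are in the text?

Frequencies: me:4, so:3, hide:3, cold:2, mind:2, have:1, may:1
Hapax (freq=1): have, may

2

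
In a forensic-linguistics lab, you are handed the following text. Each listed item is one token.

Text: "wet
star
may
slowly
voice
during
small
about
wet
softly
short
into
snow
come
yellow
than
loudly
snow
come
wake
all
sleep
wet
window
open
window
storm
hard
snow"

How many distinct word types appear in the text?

23

Distinct types: {about, all, come, during, hard, into, loudly, may, open, short, sleep, slowly, small, snow, softly, star, storm, than, voice, wake, wet, window, yellow}
V = 23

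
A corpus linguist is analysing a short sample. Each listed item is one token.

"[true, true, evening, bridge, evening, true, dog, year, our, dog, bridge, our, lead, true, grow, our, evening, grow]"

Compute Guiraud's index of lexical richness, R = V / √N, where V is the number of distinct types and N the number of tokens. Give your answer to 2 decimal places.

N = 18, V = 8.
√N = 4.242641
R = 8 / 4.242641 = 1.89

1.89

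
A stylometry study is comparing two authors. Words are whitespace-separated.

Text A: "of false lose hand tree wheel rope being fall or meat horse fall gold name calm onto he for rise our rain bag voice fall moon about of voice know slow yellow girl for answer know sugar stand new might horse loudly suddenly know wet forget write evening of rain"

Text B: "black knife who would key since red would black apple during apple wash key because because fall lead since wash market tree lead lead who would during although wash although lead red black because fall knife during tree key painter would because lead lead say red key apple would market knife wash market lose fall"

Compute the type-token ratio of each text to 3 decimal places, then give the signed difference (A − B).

TTR(A) = 40/50 = 0.800
TTR(B) = 19/55 = 0.345
Difference = 0.800 − 0.345 = 0.455

0.455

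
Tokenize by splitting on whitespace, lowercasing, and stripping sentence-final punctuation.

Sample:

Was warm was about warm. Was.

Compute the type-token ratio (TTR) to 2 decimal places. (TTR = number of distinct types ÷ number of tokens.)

N = 6 tokens, V = 3 types.
TTR = V / N = 3 / 6 = 0.50

0.50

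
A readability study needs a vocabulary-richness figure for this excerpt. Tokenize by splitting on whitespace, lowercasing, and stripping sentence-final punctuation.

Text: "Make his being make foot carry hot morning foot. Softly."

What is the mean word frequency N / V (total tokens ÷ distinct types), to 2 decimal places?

N = 10 tokens, V = 8 types.
Mean frequency = N / V = 10 / 8 = 1.25

1.25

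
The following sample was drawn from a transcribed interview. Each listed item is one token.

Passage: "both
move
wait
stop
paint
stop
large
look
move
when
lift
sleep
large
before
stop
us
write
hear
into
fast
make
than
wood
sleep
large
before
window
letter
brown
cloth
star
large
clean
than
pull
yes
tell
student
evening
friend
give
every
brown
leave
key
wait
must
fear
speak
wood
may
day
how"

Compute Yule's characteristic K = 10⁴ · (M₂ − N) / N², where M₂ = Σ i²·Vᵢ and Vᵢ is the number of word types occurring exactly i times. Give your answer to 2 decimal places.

Frequencies: large:4, stop:3, move:2, wait:2, sleep:2, before:2, than:2, wood:2, brown:2, both:1, paint:1, look:1, when:1, lift:1, us:1, write:1, hear:1, into:1, fast:1, make:1, … (21 more, each freq 1)
N = 53. Frequency spectrum: V_1=32, V_2=7, V_3=1, V_4=1
M₂ = 1²·32 + 2²·7 + 3²·1 + 4²·1 = 85
K = 10000 × (85 − 53) / 53² = 113.92

113.92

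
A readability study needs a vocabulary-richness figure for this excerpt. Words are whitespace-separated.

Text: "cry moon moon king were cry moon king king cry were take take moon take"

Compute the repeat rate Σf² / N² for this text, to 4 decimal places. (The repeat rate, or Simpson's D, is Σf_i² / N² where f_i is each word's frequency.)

0.2089

Frequencies: moon:4, cry:3, king:3, take:3, were:2
Σf² = 47; N² = 225
Repeat rate = 47 / 225 = 0.2089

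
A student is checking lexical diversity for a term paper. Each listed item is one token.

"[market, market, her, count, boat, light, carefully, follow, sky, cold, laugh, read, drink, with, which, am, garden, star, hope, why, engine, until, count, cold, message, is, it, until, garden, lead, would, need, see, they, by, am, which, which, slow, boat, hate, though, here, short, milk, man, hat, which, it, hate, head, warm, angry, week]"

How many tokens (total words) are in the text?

54

Tokens: market, market, her, count, boat, light, carefully, follow, sky, cold, laugh, read, drink, with, which, am, garden, star, hope, why, engine, until, count, cold, message, is, it, until, garden, lead, would, need, see, they, by, am, which, which, slow, boat, hate, though, here, short, milk, man, hat, which, it, hate, head, warm, angry, week
N = 54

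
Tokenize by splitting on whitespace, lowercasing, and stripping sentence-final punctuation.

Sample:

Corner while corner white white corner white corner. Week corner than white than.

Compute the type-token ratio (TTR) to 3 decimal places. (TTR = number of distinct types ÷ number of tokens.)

0.385

N = 13 tokens, V = 5 types.
TTR = V / N = 5 / 13 = 0.385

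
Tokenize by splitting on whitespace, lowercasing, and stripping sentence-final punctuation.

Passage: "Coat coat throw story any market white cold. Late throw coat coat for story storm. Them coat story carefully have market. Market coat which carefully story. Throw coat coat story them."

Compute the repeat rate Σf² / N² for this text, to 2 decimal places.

Frequencies: coat:8, story:5, throw:3, market:3, them:2, carefully:2, any:1, white:1, cold:1, late:1, for:1, storm:1, have:1, which:1
Σf² = 123; N² = 961
Repeat rate = 123 / 961 = 0.13

0.13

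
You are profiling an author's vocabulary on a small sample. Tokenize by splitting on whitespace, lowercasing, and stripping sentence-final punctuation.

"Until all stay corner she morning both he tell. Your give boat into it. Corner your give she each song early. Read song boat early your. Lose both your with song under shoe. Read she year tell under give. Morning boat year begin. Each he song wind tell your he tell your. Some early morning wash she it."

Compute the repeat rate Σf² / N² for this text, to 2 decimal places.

Frequencies: your:6, she:4, tell:4, song:4, morning:3, he:3, give:3, boat:3, early:3, corner:2, both:2, it:2, each:2, read:2, under:2, year:2, until:1, all:1, stay:1, into:1, … (7 more, each freq 1)
Σf² = 168; N² = 3364
Repeat rate = 168 / 3364 = 0.05

0.05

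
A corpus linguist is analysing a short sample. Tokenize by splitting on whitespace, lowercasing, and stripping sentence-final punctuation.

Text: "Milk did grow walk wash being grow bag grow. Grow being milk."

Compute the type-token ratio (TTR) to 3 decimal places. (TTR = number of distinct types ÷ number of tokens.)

0.583

N = 12 tokens, V = 7 types.
TTR = V / N = 7 / 12 = 0.583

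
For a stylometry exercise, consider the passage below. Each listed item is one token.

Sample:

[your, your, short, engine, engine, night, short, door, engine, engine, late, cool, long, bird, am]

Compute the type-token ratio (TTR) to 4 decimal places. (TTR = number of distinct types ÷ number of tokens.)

N = 15 tokens, V = 10 types.
TTR = V / N = 10 / 15 = 0.6667

0.6667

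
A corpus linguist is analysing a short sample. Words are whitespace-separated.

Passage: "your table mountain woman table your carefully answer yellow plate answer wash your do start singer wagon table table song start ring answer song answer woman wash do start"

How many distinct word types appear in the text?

Distinct types: {answer, carefully, do, mountain, plate, ring, singer, song, start, table, wagon, wash, woman, yellow, your}
V = 15

15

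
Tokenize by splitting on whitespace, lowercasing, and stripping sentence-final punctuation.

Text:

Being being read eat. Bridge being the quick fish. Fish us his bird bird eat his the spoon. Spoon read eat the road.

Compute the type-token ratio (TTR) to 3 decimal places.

N = 23 tokens, V = 12 types.
TTR = V / N = 12 / 23 = 0.522

0.522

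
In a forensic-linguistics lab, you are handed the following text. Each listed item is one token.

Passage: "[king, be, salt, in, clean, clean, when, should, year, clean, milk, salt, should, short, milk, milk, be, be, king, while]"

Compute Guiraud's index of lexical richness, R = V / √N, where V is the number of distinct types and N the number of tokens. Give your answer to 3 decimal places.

2.460

N = 20, V = 11.
√N = 4.472136
R = 11 / 4.472136 = 2.460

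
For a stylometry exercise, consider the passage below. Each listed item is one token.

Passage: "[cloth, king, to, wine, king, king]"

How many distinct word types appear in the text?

4

Distinct types: {cloth, king, to, wine}
V = 4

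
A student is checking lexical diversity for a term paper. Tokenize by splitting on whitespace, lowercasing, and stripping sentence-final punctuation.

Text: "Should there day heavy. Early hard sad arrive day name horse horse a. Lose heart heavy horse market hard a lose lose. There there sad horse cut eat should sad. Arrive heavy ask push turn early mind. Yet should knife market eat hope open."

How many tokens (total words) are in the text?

Tokens: should, there, day, heavy, early, hard, sad, arrive, day, name, horse, horse, a, lose, heart, heavy, horse, market, hard, a, lose, lose, there, there, sad, horse, cut, eat, should, sad, arrive, heavy, ask, push, turn, early, mind, yet, should, knife, market, eat, hope, open
N = 44

44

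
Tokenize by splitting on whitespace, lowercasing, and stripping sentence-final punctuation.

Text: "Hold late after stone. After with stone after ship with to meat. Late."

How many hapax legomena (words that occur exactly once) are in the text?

Frequencies: after:3, late:2, stone:2, with:2, hold:1, ship:1, to:1, meat:1
Hapax (freq=1): hold, meat, ship, to

4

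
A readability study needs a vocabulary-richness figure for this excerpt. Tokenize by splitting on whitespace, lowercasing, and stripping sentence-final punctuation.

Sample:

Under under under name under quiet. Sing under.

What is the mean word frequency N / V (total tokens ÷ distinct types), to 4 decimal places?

N = 8 tokens, V = 4 types.
Mean frequency = N / V = 8 / 4 = 2.0000

2.0000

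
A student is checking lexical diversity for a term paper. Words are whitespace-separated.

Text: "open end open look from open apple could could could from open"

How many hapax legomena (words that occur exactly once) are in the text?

Frequencies: open:4, could:3, from:2, end:1, look:1, apple:1
Hapax (freq=1): apple, end, look

3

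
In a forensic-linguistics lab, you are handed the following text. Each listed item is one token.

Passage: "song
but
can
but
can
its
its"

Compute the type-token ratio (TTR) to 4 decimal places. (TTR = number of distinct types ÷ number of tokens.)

0.5714

N = 7 tokens, V = 4 types.
TTR = V / N = 4 / 7 = 0.5714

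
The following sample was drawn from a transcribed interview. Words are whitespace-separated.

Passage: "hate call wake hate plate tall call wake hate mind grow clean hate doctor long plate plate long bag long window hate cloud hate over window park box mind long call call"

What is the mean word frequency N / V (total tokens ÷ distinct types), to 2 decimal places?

2.00

N = 32 tokens, V = 16 types.
Mean frequency = N / V = 32 / 16 = 2.00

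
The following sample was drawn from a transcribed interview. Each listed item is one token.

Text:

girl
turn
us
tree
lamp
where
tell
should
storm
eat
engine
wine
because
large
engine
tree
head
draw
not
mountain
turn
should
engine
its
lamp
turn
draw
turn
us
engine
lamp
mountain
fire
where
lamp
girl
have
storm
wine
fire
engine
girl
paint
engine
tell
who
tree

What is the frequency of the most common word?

6

Frequencies: engine:6, turn:4, lamp:4, girl:3, tree:3, us:2, where:2, tell:2, should:2, storm:2, wine:2, draw:2, mountain:2, fire:2, eat:1, because:1, large:1, head:1, not:1, its:1, … (3 more, each freq 1)
Most common: 'engine' with frequency 6.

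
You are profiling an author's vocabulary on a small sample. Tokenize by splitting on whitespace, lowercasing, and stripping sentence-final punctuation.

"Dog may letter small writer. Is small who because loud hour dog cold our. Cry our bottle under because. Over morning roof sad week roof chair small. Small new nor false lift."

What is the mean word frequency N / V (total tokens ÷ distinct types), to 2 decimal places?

1.28

N = 32 tokens, V = 25 types.
Mean frequency = N / V = 32 / 25 = 1.28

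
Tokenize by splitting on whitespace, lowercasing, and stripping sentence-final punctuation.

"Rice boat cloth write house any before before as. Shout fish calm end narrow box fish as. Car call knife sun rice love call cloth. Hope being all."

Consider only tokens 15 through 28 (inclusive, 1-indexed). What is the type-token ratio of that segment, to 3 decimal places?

Segment tokens 15–28: box, fish, as, car, call, knife, sun, rice, love, call, cloth, hope, being, all
Segment N = 14, segment V = 13.
TTR = 13 / 14 = 0.929

0.929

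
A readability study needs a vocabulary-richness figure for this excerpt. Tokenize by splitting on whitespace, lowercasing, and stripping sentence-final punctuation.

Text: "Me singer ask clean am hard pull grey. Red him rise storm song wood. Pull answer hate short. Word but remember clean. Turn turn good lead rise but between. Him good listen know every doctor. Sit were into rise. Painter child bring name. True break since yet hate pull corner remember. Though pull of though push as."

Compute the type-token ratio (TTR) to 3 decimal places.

N = 57 tokens, V = 44 types.
TTR = V / N = 44 / 57 = 0.772

0.772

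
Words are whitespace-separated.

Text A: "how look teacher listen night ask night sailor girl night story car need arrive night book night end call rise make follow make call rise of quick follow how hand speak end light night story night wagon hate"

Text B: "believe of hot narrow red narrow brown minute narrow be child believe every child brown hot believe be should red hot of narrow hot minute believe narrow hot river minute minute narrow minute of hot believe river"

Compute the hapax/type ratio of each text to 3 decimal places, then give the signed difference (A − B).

A: hapax=17, V=25, ratio=0.680
B: hapax=2, V=12, ratio=0.167
Difference = 0.680 − 0.167 = 0.513

0.513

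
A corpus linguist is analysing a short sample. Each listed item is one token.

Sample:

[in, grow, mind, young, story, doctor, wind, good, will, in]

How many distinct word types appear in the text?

Distinct types: {doctor, good, grow, in, mind, story, will, wind, young}
V = 9

9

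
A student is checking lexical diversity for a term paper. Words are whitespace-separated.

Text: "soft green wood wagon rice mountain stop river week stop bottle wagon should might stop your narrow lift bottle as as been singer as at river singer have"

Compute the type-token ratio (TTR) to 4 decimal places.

N = 28 tokens, V = 20 types.
TTR = V / N = 20 / 28 = 0.7143

0.7143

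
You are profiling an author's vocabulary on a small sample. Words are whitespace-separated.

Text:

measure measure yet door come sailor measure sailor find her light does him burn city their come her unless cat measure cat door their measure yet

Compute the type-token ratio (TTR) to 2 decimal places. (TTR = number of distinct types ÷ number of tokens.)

0.58

N = 26 tokens, V = 15 types.
TTR = V / N = 15 / 26 = 0.58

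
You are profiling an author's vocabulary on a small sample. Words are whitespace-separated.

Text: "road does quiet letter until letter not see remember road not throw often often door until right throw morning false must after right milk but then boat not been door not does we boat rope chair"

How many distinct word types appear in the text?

Distinct types: {after, been, boat, but, chair, does, door, false, letter, milk, morning, must, not, often, quiet, remember, right, road, rope, see, then, throw, until, we}
V = 24

24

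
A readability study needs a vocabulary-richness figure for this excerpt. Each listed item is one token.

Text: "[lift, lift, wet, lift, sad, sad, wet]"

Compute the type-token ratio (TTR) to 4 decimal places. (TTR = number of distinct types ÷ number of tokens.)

N = 7 tokens, V = 3 types.
TTR = V / N = 3 / 7 = 0.4286

0.4286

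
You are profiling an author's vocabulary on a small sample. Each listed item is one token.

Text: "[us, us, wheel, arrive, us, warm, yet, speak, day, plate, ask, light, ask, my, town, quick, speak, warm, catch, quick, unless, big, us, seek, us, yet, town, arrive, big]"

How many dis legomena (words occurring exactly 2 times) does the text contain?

Frequencies: us:5, arrive:2, warm:2, yet:2, speak:2, ask:2, town:2, quick:2, big:2, wheel:1, day:1, plate:1, light:1, my:1, catch:1, unless:1, seek:1
Words with frequency 2: arrive, ask, big, quick, speak, town, warm, yet

8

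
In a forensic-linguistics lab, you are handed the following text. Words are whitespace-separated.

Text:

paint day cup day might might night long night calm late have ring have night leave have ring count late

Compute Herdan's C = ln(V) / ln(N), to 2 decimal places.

0.83

N = 20, V = 12.
ln(V) = 2.484907, ln(N) = 2.995732
C = 2.484907 / 2.995732 = 0.83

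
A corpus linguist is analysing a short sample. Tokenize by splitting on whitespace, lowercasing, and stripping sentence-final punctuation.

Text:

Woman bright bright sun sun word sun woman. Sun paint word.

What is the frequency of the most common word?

Frequencies: sun:4, woman:2, bright:2, word:2, paint:1
Most common: 'sun' with frequency 4.

4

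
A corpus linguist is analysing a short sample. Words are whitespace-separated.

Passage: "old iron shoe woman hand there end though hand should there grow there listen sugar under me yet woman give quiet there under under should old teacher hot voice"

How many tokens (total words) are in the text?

Tokens: old, iron, shoe, woman, hand, there, end, though, hand, should, there, grow, there, listen, sugar, under, me, yet, woman, give, quiet, there, under, under, should, old, teacher, hot, voice
N = 29

29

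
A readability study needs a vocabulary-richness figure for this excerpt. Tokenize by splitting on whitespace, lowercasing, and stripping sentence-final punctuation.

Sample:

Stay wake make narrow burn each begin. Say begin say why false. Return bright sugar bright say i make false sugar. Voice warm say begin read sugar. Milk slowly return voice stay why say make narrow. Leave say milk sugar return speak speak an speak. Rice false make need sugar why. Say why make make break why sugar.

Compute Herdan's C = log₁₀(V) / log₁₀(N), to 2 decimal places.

0.79

N = 58, V = 25.
log₁₀(V) = 1.397940, log₁₀(N) = 1.763428
C = 1.397940 / 1.763428 = 0.79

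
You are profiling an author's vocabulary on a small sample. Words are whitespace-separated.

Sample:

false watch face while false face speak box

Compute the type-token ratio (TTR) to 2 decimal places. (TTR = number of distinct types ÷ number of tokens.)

N = 8 tokens, V = 6 types.
TTR = V / N = 6 / 8 = 0.75

0.75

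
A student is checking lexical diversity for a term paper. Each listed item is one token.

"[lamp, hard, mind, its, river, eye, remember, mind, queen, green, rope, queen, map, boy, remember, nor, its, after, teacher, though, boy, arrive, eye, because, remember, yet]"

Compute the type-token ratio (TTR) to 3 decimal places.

N = 26 tokens, V = 19 types.
TTR = V / N = 19 / 26 = 0.731

0.731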